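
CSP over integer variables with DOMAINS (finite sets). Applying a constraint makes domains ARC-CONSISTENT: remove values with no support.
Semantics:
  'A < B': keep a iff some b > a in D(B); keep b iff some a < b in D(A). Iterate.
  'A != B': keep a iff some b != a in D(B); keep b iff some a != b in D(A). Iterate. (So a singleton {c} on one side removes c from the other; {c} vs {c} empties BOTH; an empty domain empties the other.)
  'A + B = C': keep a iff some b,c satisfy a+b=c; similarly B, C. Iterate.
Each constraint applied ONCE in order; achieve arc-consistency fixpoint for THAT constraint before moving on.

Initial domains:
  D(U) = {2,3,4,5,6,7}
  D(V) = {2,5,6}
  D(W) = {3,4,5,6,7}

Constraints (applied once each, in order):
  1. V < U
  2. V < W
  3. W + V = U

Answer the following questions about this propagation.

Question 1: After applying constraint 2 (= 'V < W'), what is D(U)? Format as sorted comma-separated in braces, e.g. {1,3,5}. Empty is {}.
Answer: {3,4,5,6,7}

Derivation:
Constraint 1 (V < U) on D(V)={2,5,6} D(U)={2,3,4,5,6,7}: U {2,3,4,5,6,7}->{3,4,5,6,7}
Constraint 2 (V < W) on D(V)={2,5,6} D(W)={3,4,5,6,7}: no change
So after constraint 2: D(U) = {3,4,5,6,7}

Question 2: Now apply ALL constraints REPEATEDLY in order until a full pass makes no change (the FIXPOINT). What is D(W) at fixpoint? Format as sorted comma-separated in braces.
Answer: {3,4,5}

Derivation:
pass 0 (initial): D(W)={3,4,5,6,7}
pass 1: U {2,3,4,5,6,7}->{5,6,7}; V {2,5,6}->{2}; W {3,4,5,6,7}->{3,4,5}
pass 2: no change
Fixpoint after 2 passes: D(W) = {3,4,5}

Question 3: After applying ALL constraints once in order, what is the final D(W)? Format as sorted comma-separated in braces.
Answer: {3,4,5}

Derivation:
Constraint 1 (V < U) on D(V)={2,5,6} D(U)={2,3,4,5,6,7}: U {2,3,4,5,6,7}->{3,4,5,6,7}
Constraint 2 (V < W) on D(V)={2,5,6} D(W)={3,4,5,6,7}: no change
Constraint 3 (W + V = U) on D(W)={3,4,5,6,7} D(V)={2,5,6} D(U)={3,4,5,6,7}: W {3,4,5,6,7}->{3,4,5}; V {2,5,6}->{2}; U {3,4,5,6,7}->{5,6,7}
So after all 3 constraints: D(W) = {3,4,5}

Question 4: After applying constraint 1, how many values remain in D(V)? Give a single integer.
Constraint 1 (V < U) on D(V)={2,5,6} D(U)={2,3,4,5,6,7}: U {2,3,4,5,6,7}->{3,4,5,6,7}
So after constraint 1: D(V)={2,5,6}, size = 3

Answer: 3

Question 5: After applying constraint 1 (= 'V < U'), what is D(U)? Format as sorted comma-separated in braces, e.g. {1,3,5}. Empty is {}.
Constraint 1 (V < U) on D(V)={2,5,6} D(U)={2,3,4,5,6,7}: U {2,3,4,5,6,7}->{3,4,5,6,7}
So after constraint 1: D(U) = {3,4,5,6,7}

Answer: {3,4,5,6,7}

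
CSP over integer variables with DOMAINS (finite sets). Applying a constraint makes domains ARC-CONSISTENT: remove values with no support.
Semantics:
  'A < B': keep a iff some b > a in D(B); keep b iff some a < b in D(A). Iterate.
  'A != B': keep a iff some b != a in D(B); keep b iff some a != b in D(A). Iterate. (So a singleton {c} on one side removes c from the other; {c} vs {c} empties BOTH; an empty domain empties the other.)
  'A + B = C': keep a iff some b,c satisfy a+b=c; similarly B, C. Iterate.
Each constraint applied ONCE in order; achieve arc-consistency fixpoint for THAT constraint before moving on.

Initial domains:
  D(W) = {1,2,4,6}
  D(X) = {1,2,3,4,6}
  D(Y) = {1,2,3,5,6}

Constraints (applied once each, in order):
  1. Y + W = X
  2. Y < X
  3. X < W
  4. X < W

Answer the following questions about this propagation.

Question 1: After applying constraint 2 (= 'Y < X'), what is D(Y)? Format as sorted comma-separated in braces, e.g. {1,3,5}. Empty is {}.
Constraint 1 (Y + W = X) on D(Y)={1,2,3,5,6} D(W)={1,2,4,6} D(X)={1,2,3,4,6}: Y {1,2,3,5,6}->{1,2,3,5}; W {1,2,4,6}->{1,2,4}; X {1,2,3,4,6}->{2,3,4,6}
Constraint 2 (Y < X) on D(Y)={1,2,3,5} D(X)={2,3,4,6}: no change
So after constraint 2: D(Y) = {1,2,3,5}

Answer: {1,2,3,5}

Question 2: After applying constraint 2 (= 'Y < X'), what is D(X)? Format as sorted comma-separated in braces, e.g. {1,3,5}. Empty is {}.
Answer: {2,3,4,6}

Derivation:
Constraint 1 (Y + W = X) on D(Y)={1,2,3,5,6} D(W)={1,2,4,6} D(X)={1,2,3,4,6}: Y {1,2,3,5,6}->{1,2,3,5}; W {1,2,4,6}->{1,2,4}; X {1,2,3,4,6}->{2,3,4,6}
Constraint 2 (Y < X) on D(Y)={1,2,3,5} D(X)={2,3,4,6}: no change
So after constraint 2: D(X) = {2,3,4,6}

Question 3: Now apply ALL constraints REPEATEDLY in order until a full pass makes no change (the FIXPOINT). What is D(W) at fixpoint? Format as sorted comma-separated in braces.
Answer: {}

Derivation:
pass 0 (initial): D(W)={1,2,4,6}
pass 1: W {1,2,4,6}->{4}; X {1,2,3,4,6}->{2,3}; Y {1,2,3,5,6}->{1,2,3,5}
pass 2: W {4}->{}; X {2,3}->{}; Y {1,2,3,5}->{}
pass 3: no change
Fixpoint after 3 passes: D(W) = {}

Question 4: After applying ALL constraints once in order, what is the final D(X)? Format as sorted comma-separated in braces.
Answer: {2,3}

Derivation:
Constraint 1 (Y + W = X) on D(Y)={1,2,3,5,6} D(W)={1,2,4,6} D(X)={1,2,3,4,6}: Y {1,2,3,5,6}->{1,2,3,5}; W {1,2,4,6}->{1,2,4}; X {1,2,3,4,6}->{2,3,4,6}
Constraint 2 (Y < X) on D(Y)={1,2,3,5} D(X)={2,3,4,6}: no change
Constraint 3 (X < W) on D(X)={2,3,4,6} D(W)={1,2,4}: X {2,3,4,6}->{2,3}; W {1,2,4}->{4}
Constraint 4 (X < W) on D(X)={2,3} D(W)={4}: no change
So after all 4 constraints: D(X) = {2,3}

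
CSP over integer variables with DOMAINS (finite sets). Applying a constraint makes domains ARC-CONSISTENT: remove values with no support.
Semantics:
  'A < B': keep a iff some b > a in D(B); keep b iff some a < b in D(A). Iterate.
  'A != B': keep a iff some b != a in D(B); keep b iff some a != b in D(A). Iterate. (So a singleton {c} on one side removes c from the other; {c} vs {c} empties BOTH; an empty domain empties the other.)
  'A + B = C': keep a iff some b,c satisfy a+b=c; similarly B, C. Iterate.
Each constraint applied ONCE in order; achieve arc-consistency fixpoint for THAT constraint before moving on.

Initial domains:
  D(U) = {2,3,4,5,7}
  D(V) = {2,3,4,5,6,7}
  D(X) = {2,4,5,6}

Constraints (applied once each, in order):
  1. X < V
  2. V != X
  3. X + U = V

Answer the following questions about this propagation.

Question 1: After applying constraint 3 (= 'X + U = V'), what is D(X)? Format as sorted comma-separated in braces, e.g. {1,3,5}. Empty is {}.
Answer: {2,4,5}

Derivation:
Constraint 1 (X < V) on D(X)={2,4,5,6} D(V)={2,3,4,5,6,7}: V {2,3,4,5,6,7}->{3,4,5,6,7}
Constraint 2 (V != X) on D(V)={3,4,5,6,7} D(X)={2,4,5,6}: no change
Constraint 3 (X + U = V) on D(X)={2,4,5,6} D(U)={2,3,4,5,7} D(V)={3,4,5,6,7}: X {2,4,5,6}->{2,4,5}; U {2,3,4,5,7}->{2,3,4,5}; V {3,4,5,6,7}->{4,5,6,7}
So after constraint 3: D(X) = {2,4,5}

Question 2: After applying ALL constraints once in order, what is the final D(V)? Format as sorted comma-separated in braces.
Answer: {4,5,6,7}

Derivation:
Constraint 1 (X < V) on D(X)={2,4,5,6} D(V)={2,3,4,5,6,7}: V {2,3,4,5,6,7}->{3,4,5,6,7}
Constraint 2 (V != X) on D(V)={3,4,5,6,7} D(X)={2,4,5,6}: no change
Constraint 3 (X + U = V) on D(X)={2,4,5,6} D(U)={2,3,4,5,7} D(V)={3,4,5,6,7}: X {2,4,5,6}->{2,4,5}; U {2,3,4,5,7}->{2,3,4,5}; V {3,4,5,6,7}->{4,5,6,7}
So after all 3 constraints: D(V) = {4,5,6,7}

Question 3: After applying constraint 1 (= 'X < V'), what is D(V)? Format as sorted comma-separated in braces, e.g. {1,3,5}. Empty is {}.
Answer: {3,4,5,6,7}

Derivation:
Constraint 1 (X < V) on D(X)={2,4,5,6} D(V)={2,3,4,5,6,7}: V {2,3,4,5,6,7}->{3,4,5,6,7}
So after constraint 1: D(V) = {3,4,5,6,7}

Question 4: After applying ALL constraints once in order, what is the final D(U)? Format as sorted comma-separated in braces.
Constraint 1 (X < V) on D(X)={2,4,5,6} D(V)={2,3,4,5,6,7}: V {2,3,4,5,6,7}->{3,4,5,6,7}
Constraint 2 (V != X) on D(V)={3,4,5,6,7} D(X)={2,4,5,6}: no change
Constraint 3 (X + U = V) on D(X)={2,4,5,6} D(U)={2,3,4,5,7} D(V)={3,4,5,6,7}: X {2,4,5,6}->{2,4,5}; U {2,3,4,5,7}->{2,3,4,5}; V {3,4,5,6,7}->{4,5,6,7}
So after all 3 constraints: D(U) = {2,3,4,5}

Answer: {2,3,4,5}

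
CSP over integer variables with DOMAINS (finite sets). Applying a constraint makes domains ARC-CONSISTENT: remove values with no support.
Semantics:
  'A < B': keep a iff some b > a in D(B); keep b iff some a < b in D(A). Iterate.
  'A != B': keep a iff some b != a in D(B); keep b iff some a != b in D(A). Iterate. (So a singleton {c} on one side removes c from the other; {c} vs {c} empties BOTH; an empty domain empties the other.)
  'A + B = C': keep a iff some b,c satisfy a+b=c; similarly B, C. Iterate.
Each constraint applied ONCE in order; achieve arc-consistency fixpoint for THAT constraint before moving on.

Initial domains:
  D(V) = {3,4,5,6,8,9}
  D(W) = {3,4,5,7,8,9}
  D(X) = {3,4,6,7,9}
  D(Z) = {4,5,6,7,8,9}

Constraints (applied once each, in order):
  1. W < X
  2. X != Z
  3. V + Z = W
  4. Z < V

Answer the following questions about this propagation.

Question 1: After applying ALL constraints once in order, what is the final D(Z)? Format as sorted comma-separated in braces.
Constraint 1 (W < X) on D(W)={3,4,5,7,8,9} D(X)={3,4,6,7,9}: W {3,4,5,7,8,9}->{3,4,5,7,8}; X {3,4,6,7,9}->{4,6,7,9}
Constraint 2 (X != Z) on D(X)={4,6,7,9} D(Z)={4,5,6,7,8,9}: no change
Constraint 3 (V + Z = W) on D(V)={3,4,5,6,8,9} D(Z)={4,5,6,7,8,9} D(W)={3,4,5,7,8}: V {3,4,5,6,8,9}->{3,4}; Z {4,5,6,7,8,9}->{4,5}; W {3,4,5,7,8}->{7,8}
Constraint 4 (Z < V) on D(Z)={4,5} D(V)={3,4}: Z {4,5}->{}; V {3,4}->{}
So after all 4 constraints: D(Z) = {}

Answer: {}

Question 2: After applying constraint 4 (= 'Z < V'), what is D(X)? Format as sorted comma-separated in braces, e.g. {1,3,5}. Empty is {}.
Constraint 1 (W < X) on D(W)={3,4,5,7,8,9} D(X)={3,4,6,7,9}: W {3,4,5,7,8,9}->{3,4,5,7,8}; X {3,4,6,7,9}->{4,6,7,9}
Constraint 2 (X != Z) on D(X)={4,6,7,9} D(Z)={4,5,6,7,8,9}: no change
Constraint 3 (V + Z = W) on D(V)={3,4,5,6,8,9} D(Z)={4,5,6,7,8,9} D(W)={3,4,5,7,8}: V {3,4,5,6,8,9}->{3,4}; Z {4,5,6,7,8,9}->{4,5}; W {3,4,5,7,8}->{7,8}
Constraint 4 (Z < V) on D(Z)={4,5} D(V)={3,4}: Z {4,5}->{}; V {3,4}->{}
So after constraint 4: D(X) = {4,6,7,9}

Answer: {4,6,7,9}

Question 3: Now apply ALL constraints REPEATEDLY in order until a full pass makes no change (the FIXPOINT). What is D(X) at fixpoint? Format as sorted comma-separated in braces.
pass 0 (initial): D(X)={3,4,6,7,9}
pass 1: V {3,4,5,6,8,9}->{}; W {3,4,5,7,8,9}->{7,8}; X {3,4,6,7,9}->{4,6,7,9}; Z {4,5,6,7,8,9}->{}
pass 2: W {7,8}->{}; X {4,6,7,9}->{}
pass 3: no change
Fixpoint after 3 passes: D(X) = {}

Answer: {}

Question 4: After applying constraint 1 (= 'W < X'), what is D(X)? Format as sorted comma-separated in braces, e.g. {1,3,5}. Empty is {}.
Constraint 1 (W < X) on D(W)={3,4,5,7,8,9} D(X)={3,4,6,7,9}: W {3,4,5,7,8,9}->{3,4,5,7,8}; X {3,4,6,7,9}->{4,6,7,9}
So after constraint 1: D(X) = {4,6,7,9}

Answer: {4,6,7,9}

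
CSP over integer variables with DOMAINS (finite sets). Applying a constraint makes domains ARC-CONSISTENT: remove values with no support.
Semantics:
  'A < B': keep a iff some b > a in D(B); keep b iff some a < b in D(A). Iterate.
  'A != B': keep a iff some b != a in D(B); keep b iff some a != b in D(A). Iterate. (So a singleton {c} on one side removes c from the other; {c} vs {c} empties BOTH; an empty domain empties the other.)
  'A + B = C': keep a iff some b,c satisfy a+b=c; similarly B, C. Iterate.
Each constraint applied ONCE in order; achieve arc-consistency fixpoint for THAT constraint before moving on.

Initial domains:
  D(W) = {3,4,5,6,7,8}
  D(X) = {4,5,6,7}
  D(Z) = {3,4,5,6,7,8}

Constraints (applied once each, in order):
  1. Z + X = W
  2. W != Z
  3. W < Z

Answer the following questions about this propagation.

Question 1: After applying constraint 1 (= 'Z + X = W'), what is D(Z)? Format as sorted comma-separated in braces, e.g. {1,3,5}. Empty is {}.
Answer: {3,4}

Derivation:
Constraint 1 (Z + X = W) on D(Z)={3,4,5,6,7,8} D(X)={4,5,6,7} D(W)={3,4,5,6,7,8}: Z {3,4,5,6,7,8}->{3,4}; X {4,5,6,7}->{4,5}; W {3,4,5,6,7,8}->{7,8}
So after constraint 1: D(Z) = {3,4}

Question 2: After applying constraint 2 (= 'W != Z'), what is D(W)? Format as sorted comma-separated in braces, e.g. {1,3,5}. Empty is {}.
Answer: {7,8}

Derivation:
Constraint 1 (Z + X = W) on D(Z)={3,4,5,6,7,8} D(X)={4,5,6,7} D(W)={3,4,5,6,7,8}: Z {3,4,5,6,7,8}->{3,4}; X {4,5,6,7}->{4,5}; W {3,4,5,6,7,8}->{7,8}
Constraint 2 (W != Z) on D(W)={7,8} D(Z)={3,4}: no change
So after constraint 2: D(W) = {7,8}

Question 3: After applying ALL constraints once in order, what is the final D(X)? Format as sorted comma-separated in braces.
Answer: {4,5}

Derivation:
Constraint 1 (Z + X = W) on D(Z)={3,4,5,6,7,8} D(X)={4,5,6,7} D(W)={3,4,5,6,7,8}: Z {3,4,5,6,7,8}->{3,4}; X {4,5,6,7}->{4,5}; W {3,4,5,6,7,8}->{7,8}
Constraint 2 (W != Z) on D(W)={7,8} D(Z)={3,4}: no change
Constraint 3 (W < Z) on D(W)={7,8} D(Z)={3,4}: W {7,8}->{}; Z {3,4}->{}
So after all 3 constraints: D(X) = {4,5}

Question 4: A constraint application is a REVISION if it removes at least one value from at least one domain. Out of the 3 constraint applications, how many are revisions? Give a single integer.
Answer: 2

Derivation:
Constraint 1 (Z + X = W) on D(Z)={3,4,5,6,7,8} D(X)={4,5,6,7} D(W)={3,4,5,6,7,8}: Z {3,4,5,6,7,8}->{3,4}; X {4,5,6,7}->{4,5}; W {3,4,5,6,7,8}->{7,8} => REVISION
Constraint 2 (W != Z) on D(W)={7,8} D(Z)={3,4}: no change => not a revision
Constraint 3 (W < Z) on D(W)={7,8} D(Z)={3,4}: W {7,8}->{}; Z {3,4}->{} => REVISION
Total revisions = 2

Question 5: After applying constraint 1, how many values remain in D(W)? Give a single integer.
Constraint 1 (Z + X = W) on D(Z)={3,4,5,6,7,8} D(X)={4,5,6,7} D(W)={3,4,5,6,7,8}: Z {3,4,5,6,7,8}->{3,4}; X {4,5,6,7}->{4,5}; W {3,4,5,6,7,8}->{7,8}
So after constraint 1: D(W)={7,8}, size = 2

Answer: 2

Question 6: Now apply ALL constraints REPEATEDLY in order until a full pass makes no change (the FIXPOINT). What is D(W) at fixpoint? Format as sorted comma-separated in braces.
Answer: {}

Derivation:
pass 0 (initial): D(W)={3,4,5,6,7,8}
pass 1: W {3,4,5,6,7,8}->{}; X {4,5,6,7}->{4,5}; Z {3,4,5,6,7,8}->{}
pass 2: X {4,5}->{}
pass 3: no change
Fixpoint after 3 passes: D(W) = {}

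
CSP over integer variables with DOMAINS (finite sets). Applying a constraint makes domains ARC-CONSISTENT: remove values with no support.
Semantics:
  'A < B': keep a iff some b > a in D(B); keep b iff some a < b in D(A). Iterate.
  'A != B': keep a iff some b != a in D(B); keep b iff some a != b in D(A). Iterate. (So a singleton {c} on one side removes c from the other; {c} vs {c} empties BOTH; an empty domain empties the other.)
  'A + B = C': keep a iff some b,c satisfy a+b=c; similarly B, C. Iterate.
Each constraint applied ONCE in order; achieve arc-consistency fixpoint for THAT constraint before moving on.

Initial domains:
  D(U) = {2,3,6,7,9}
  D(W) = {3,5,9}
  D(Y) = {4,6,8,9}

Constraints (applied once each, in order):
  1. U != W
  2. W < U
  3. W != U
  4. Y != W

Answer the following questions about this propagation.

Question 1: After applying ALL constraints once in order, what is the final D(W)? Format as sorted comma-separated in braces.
Constraint 1 (U != W) on D(U)={2,3,6,7,9} D(W)={3,5,9}: no change
Constraint 2 (W < U) on D(W)={3,5,9} D(U)={2,3,6,7,9}: W {3,5,9}->{3,5}; U {2,3,6,7,9}->{6,7,9}
Constraint 3 (W != U) on D(W)={3,5} D(U)={6,7,9}: no change
Constraint 4 (Y != W) on D(Y)={4,6,8,9} D(W)={3,5}: no change
So after all 4 constraints: D(W) = {3,5}

Answer: {3,5}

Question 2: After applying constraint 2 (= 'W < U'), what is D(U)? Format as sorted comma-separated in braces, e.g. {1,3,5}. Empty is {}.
Answer: {6,7,9}

Derivation:
Constraint 1 (U != W) on D(U)={2,3,6,7,9} D(W)={3,5,9}: no change
Constraint 2 (W < U) on D(W)={3,5,9} D(U)={2,3,6,7,9}: W {3,5,9}->{3,5}; U {2,3,6,7,9}->{6,7,9}
So after constraint 2: D(U) = {6,7,9}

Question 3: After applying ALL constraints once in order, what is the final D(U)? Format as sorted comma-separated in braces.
Constraint 1 (U != W) on D(U)={2,3,6,7,9} D(W)={3,5,9}: no change
Constraint 2 (W < U) on D(W)={3,5,9} D(U)={2,3,6,7,9}: W {3,5,9}->{3,5}; U {2,3,6,7,9}->{6,7,9}
Constraint 3 (W != U) on D(W)={3,5} D(U)={6,7,9}: no change
Constraint 4 (Y != W) on D(Y)={4,6,8,9} D(W)={3,5}: no change
So after all 4 constraints: D(U) = {6,7,9}

Answer: {6,7,9}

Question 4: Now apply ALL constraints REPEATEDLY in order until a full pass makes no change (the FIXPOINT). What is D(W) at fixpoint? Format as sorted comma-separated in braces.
pass 0 (initial): D(W)={3,5,9}
pass 1: U {2,3,6,7,9}->{6,7,9}; W {3,5,9}->{3,5}
pass 2: no change
Fixpoint after 2 passes: D(W) = {3,5}

Answer: {3,5}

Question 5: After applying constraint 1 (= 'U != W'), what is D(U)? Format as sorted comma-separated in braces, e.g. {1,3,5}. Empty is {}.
Answer: {2,3,6,7,9}

Derivation:
Constraint 1 (U != W) on D(U)={2,3,6,7,9} D(W)={3,5,9}: no change
So after constraint 1: D(U) = {2,3,6,7,9}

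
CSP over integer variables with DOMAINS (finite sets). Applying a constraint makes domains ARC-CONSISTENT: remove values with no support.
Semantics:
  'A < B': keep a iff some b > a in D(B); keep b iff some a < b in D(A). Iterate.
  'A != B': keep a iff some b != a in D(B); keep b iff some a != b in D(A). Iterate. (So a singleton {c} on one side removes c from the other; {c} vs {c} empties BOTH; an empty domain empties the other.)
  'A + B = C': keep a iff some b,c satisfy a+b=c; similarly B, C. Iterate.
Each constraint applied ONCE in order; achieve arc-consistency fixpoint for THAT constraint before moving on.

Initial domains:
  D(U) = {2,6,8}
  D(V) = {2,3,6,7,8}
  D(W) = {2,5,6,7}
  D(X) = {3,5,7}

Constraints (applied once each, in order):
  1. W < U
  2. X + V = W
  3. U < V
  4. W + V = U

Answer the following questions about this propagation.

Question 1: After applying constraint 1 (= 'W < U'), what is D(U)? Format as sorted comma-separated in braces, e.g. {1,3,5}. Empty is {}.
Answer: {6,8}

Derivation:
Constraint 1 (W < U) on D(W)={2,5,6,7} D(U)={2,6,8}: U {2,6,8}->{6,8}
So after constraint 1: D(U) = {6,8}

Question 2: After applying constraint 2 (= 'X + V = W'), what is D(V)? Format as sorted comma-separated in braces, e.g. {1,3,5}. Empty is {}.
Answer: {2,3}

Derivation:
Constraint 1 (W < U) on D(W)={2,5,6,7} D(U)={2,6,8}: U {2,6,8}->{6,8}
Constraint 2 (X + V = W) on D(X)={3,5,7} D(V)={2,3,6,7,8} D(W)={2,5,6,7}: X {3,5,7}->{3,5}; V {2,3,6,7,8}->{2,3}; W {2,5,6,7}->{5,6,7}
So after constraint 2: D(V) = {2,3}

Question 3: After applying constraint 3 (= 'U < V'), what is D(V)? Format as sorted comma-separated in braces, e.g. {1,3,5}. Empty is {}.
Answer: {}

Derivation:
Constraint 1 (W < U) on D(W)={2,5,6,7} D(U)={2,6,8}: U {2,6,8}->{6,8}
Constraint 2 (X + V = W) on D(X)={3,5,7} D(V)={2,3,6,7,8} D(W)={2,5,6,7}: X {3,5,7}->{3,5}; V {2,3,6,7,8}->{2,3}; W {2,5,6,7}->{5,6,7}
Constraint 3 (U < V) on D(U)={6,8} D(V)={2,3}: U {6,8}->{}; V {2,3}->{}
So after constraint 3: D(V) = {}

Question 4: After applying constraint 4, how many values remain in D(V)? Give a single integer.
Answer: 0

Derivation:
Constraint 1 (W < U) on D(W)={2,5,6,7} D(U)={2,6,8}: U {2,6,8}->{6,8}
Constraint 2 (X + V = W) on D(X)={3,5,7} D(V)={2,3,6,7,8} D(W)={2,5,6,7}: X {3,5,7}->{3,5}; V {2,3,6,7,8}->{2,3}; W {2,5,6,7}->{5,6,7}
Constraint 3 (U < V) on D(U)={6,8} D(V)={2,3}: U {6,8}->{}; V {2,3}->{}
Constraint 4 (W + V = U) on D(W)={5,6,7} D(V)={} D(U)={}: W {5,6,7}->{}
So after constraint 4: D(V)={}, size = 0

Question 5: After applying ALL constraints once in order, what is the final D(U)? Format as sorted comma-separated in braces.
Answer: {}

Derivation:
Constraint 1 (W < U) on D(W)={2,5,6,7} D(U)={2,6,8}: U {2,6,8}->{6,8}
Constraint 2 (X + V = W) on D(X)={3,5,7} D(V)={2,3,6,7,8} D(W)={2,5,6,7}: X {3,5,7}->{3,5}; V {2,3,6,7,8}->{2,3}; W {2,5,6,7}->{5,6,7}
Constraint 3 (U < V) on D(U)={6,8} D(V)={2,3}: U {6,8}->{}; V {2,3}->{}
Constraint 4 (W + V = U) on D(W)={5,6,7} D(V)={} D(U)={}: W {5,6,7}->{}
So after all 4 constraints: D(U) = {}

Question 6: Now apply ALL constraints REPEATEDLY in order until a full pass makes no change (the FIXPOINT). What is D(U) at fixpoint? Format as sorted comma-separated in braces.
Answer: {}

Derivation:
pass 0 (initial): D(U)={2,6,8}
pass 1: U {2,6,8}->{}; V {2,3,6,7,8}->{}; W {2,5,6,7}->{}; X {3,5,7}->{3,5}
pass 2: X {3,5}->{}
pass 3: no change
Fixpoint after 3 passes: D(U) = {}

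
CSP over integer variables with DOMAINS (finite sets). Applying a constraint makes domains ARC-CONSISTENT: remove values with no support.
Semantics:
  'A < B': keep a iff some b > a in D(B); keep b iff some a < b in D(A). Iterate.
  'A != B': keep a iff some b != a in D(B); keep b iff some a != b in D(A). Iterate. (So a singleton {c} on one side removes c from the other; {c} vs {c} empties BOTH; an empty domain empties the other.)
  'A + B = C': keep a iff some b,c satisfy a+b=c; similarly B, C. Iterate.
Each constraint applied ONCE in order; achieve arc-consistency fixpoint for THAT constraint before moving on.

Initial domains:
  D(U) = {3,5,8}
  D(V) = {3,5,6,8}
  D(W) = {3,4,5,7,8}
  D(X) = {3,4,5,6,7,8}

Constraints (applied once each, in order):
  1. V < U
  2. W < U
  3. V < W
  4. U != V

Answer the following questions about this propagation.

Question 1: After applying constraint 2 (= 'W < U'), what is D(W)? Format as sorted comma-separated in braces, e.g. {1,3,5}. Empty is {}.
Answer: {3,4,5,7}

Derivation:
Constraint 1 (V < U) on D(V)={3,5,6,8} D(U)={3,5,8}: V {3,5,6,8}->{3,5,6}; U {3,5,8}->{5,8}
Constraint 2 (W < U) on D(W)={3,4,5,7,8} D(U)={5,8}: W {3,4,5,7,8}->{3,4,5,7}
So after constraint 2: D(W) = {3,4,5,7}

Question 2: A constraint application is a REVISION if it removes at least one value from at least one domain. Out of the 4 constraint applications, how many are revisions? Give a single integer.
Constraint 1 (V < U) on D(V)={3,5,6,8} D(U)={3,5,8}: V {3,5,6,8}->{3,5,6}; U {3,5,8}->{5,8} => REVISION
Constraint 2 (W < U) on D(W)={3,4,5,7,8} D(U)={5,8}: W {3,4,5,7,8}->{3,4,5,7} => REVISION
Constraint 3 (V < W) on D(V)={3,5,6} D(W)={3,4,5,7}: W {3,4,5,7}->{4,5,7} => REVISION
Constraint 4 (U != V) on D(U)={5,8} D(V)={3,5,6}: no change => not a revision
Total revisions = 3

Answer: 3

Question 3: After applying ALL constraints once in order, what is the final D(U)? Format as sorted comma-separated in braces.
Answer: {5,8}

Derivation:
Constraint 1 (V < U) on D(V)={3,5,6,8} D(U)={3,5,8}: V {3,5,6,8}->{3,5,6}; U {3,5,8}->{5,8}
Constraint 2 (W < U) on D(W)={3,4,5,7,8} D(U)={5,8}: W {3,4,5,7,8}->{3,4,5,7}
Constraint 3 (V < W) on D(V)={3,5,6} D(W)={3,4,5,7}: W {3,4,5,7}->{4,5,7}
Constraint 4 (U != V) on D(U)={5,8} D(V)={3,5,6}: no change
So after all 4 constraints: D(U) = {5,8}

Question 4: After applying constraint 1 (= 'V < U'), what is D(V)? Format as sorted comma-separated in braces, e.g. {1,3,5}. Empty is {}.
Answer: {3,5,6}

Derivation:
Constraint 1 (V < U) on D(V)={3,5,6,8} D(U)={3,5,8}: V {3,5,6,8}->{3,5,6}; U {3,5,8}->{5,8}
So after constraint 1: D(V) = {3,5,6}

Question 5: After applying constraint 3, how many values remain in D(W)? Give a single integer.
Constraint 1 (V < U) on D(V)={3,5,6,8} D(U)={3,5,8}: V {3,5,6,8}->{3,5,6}; U {3,5,8}->{5,8}
Constraint 2 (W < U) on D(W)={3,4,5,7,8} D(U)={5,8}: W {3,4,5,7,8}->{3,4,5,7}
Constraint 3 (V < W) on D(V)={3,5,6} D(W)={3,4,5,7}: W {3,4,5,7}->{4,5,7}
So after constraint 3: D(W)={4,5,7}, size = 3

Answer: 3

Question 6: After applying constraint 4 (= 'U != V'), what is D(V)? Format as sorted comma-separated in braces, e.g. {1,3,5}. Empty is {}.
Constraint 1 (V < U) on D(V)={3,5,6,8} D(U)={3,5,8}: V {3,5,6,8}->{3,5,6}; U {3,5,8}->{5,8}
Constraint 2 (W < U) on D(W)={3,4,5,7,8} D(U)={5,8}: W {3,4,5,7,8}->{3,4,5,7}
Constraint 3 (V < W) on D(V)={3,5,6} D(W)={3,4,5,7}: W {3,4,5,7}->{4,5,7}
Constraint 4 (U != V) on D(U)={5,8} D(V)={3,5,6}: no change
So after constraint 4: D(V) = {3,5,6}

Answer: {3,5,6}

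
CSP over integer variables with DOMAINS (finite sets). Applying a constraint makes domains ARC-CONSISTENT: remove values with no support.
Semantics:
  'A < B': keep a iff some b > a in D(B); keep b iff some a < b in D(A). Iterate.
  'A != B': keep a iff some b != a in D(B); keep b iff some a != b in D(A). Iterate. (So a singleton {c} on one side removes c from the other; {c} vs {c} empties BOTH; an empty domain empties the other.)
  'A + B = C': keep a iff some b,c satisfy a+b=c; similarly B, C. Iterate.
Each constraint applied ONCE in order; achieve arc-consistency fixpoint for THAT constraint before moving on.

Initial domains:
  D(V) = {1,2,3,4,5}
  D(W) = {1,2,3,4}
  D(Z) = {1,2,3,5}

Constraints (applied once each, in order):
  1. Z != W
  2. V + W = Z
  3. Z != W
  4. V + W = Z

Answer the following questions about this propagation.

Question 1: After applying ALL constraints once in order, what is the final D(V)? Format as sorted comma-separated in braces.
Constraint 1 (Z != W) on D(Z)={1,2,3,5} D(W)={1,2,3,4}: no change
Constraint 2 (V + W = Z) on D(V)={1,2,3,4,5} D(W)={1,2,3,4} D(Z)={1,2,3,5}: V {1,2,3,4,5}->{1,2,3,4}; Z {1,2,3,5}->{2,3,5}
Constraint 3 (Z != W) on D(Z)={2,3,5} D(W)={1,2,3,4}: no change
Constraint 4 (V + W = Z) on D(V)={1,2,3,4} D(W)={1,2,3,4} D(Z)={2,3,5}: no change
So after all 4 constraints: D(V) = {1,2,3,4}

Answer: {1,2,3,4}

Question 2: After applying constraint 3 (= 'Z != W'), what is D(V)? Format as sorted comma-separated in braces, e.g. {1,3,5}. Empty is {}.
Constraint 1 (Z != W) on D(Z)={1,2,3,5} D(W)={1,2,3,4}: no change
Constraint 2 (V + W = Z) on D(V)={1,2,3,4,5} D(W)={1,2,3,4} D(Z)={1,2,3,5}: V {1,2,3,4,5}->{1,2,3,4}; Z {1,2,3,5}->{2,3,5}
Constraint 3 (Z != W) on D(Z)={2,3,5} D(W)={1,2,3,4}: no change
So after constraint 3: D(V) = {1,2,3,4}

Answer: {1,2,3,4}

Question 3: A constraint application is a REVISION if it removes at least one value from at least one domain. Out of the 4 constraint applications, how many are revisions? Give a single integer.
Answer: 1

Derivation:
Constraint 1 (Z != W) on D(Z)={1,2,3,5} D(W)={1,2,3,4}: no change => not a revision
Constraint 2 (V + W = Z) on D(V)={1,2,3,4,5} D(W)={1,2,3,4} D(Z)={1,2,3,5}: V {1,2,3,4,5}->{1,2,3,4}; Z {1,2,3,5}->{2,3,5} => REVISION
Constraint 3 (Z != W) on D(Z)={2,3,5} D(W)={1,2,3,4}: no change => not a revision
Constraint 4 (V + W = Z) on D(V)={1,2,3,4} D(W)={1,2,3,4} D(Z)={2,3,5}: no change => not a revision
Total revisions = 1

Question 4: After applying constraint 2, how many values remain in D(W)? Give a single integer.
Answer: 4

Derivation:
Constraint 1 (Z != W) on D(Z)={1,2,3,5} D(W)={1,2,3,4}: no change
Constraint 2 (V + W = Z) on D(V)={1,2,3,4,5} D(W)={1,2,3,4} D(Z)={1,2,3,5}: V {1,2,3,4,5}->{1,2,3,4}; Z {1,2,3,5}->{2,3,5}
So after constraint 2: D(W)={1,2,3,4}, size = 4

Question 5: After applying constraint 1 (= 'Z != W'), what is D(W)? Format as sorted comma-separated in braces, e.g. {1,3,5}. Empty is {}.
Constraint 1 (Z != W) on D(Z)={1,2,3,5} D(W)={1,2,3,4}: no change
So after constraint 1: D(W) = {1,2,3,4}

Answer: {1,2,3,4}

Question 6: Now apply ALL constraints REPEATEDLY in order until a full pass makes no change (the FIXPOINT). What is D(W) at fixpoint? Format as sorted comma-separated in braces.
pass 0 (initial): D(W)={1,2,3,4}
pass 1: V {1,2,3,4,5}->{1,2,3,4}; Z {1,2,3,5}->{2,3,5}
pass 2: no change
Fixpoint after 2 passes: D(W) = {1,2,3,4}

Answer: {1,2,3,4}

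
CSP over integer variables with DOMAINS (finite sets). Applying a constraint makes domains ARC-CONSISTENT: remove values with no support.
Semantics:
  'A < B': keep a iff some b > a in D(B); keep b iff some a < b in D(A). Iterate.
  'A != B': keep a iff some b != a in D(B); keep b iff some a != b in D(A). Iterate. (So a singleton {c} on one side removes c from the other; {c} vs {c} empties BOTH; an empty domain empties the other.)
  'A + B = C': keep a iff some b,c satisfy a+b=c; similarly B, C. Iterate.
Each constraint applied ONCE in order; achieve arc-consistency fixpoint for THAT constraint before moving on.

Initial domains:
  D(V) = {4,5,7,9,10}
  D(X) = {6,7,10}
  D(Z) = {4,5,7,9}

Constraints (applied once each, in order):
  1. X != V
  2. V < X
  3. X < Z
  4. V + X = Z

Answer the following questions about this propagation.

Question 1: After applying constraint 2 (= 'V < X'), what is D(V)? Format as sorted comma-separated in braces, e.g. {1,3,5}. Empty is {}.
Constraint 1 (X != V) on D(X)={6,7,10} D(V)={4,5,7,9,10}: no change
Constraint 2 (V < X) on D(V)={4,5,7,9,10} D(X)={6,7,10}: V {4,5,7,9,10}->{4,5,7,9}
So after constraint 2: D(V) = {4,5,7,9}

Answer: {4,5,7,9}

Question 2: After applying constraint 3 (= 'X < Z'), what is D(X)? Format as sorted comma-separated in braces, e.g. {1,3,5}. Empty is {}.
Answer: {6,7}

Derivation:
Constraint 1 (X != V) on D(X)={6,7,10} D(V)={4,5,7,9,10}: no change
Constraint 2 (V < X) on D(V)={4,5,7,9,10} D(X)={6,7,10}: V {4,5,7,9,10}->{4,5,7,9}
Constraint 3 (X < Z) on D(X)={6,7,10} D(Z)={4,5,7,9}: X {6,7,10}->{6,7}; Z {4,5,7,9}->{7,9}
So after constraint 3: D(X) = {6,7}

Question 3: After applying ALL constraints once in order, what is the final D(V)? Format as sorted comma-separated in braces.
Answer: {}

Derivation:
Constraint 1 (X != V) on D(X)={6,7,10} D(V)={4,5,7,9,10}: no change
Constraint 2 (V < X) on D(V)={4,5,7,9,10} D(X)={6,7,10}: V {4,5,7,9,10}->{4,5,7,9}
Constraint 3 (X < Z) on D(X)={6,7,10} D(Z)={4,5,7,9}: X {6,7,10}->{6,7}; Z {4,5,7,9}->{7,9}
Constraint 4 (V + X = Z) on D(V)={4,5,7,9} D(X)={6,7} D(Z)={7,9}: V {4,5,7,9}->{}; X {6,7}->{}; Z {7,9}->{}
So after all 4 constraints: D(V) = {}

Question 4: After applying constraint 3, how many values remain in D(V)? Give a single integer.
Constraint 1 (X != V) on D(X)={6,7,10} D(V)={4,5,7,9,10}: no change
Constraint 2 (V < X) on D(V)={4,5,7,9,10} D(X)={6,7,10}: V {4,5,7,9,10}->{4,5,7,9}
Constraint 3 (X < Z) on D(X)={6,7,10} D(Z)={4,5,7,9}: X {6,7,10}->{6,7}; Z {4,5,7,9}->{7,9}
So after constraint 3: D(V)={4,5,7,9}, size = 4

Answer: 4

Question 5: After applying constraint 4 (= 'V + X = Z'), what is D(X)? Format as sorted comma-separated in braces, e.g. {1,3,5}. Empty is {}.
Answer: {}

Derivation:
Constraint 1 (X != V) on D(X)={6,7,10} D(V)={4,5,7,9,10}: no change
Constraint 2 (V < X) on D(V)={4,5,7,9,10} D(X)={6,7,10}: V {4,5,7,9,10}->{4,5,7,9}
Constraint 3 (X < Z) on D(X)={6,7,10} D(Z)={4,5,7,9}: X {6,7,10}->{6,7}; Z {4,5,7,9}->{7,9}
Constraint 4 (V + X = Z) on D(V)={4,5,7,9} D(X)={6,7} D(Z)={7,9}: V {4,5,7,9}->{}; X {6,7}->{}; Z {7,9}->{}
So after constraint 4: D(X) = {}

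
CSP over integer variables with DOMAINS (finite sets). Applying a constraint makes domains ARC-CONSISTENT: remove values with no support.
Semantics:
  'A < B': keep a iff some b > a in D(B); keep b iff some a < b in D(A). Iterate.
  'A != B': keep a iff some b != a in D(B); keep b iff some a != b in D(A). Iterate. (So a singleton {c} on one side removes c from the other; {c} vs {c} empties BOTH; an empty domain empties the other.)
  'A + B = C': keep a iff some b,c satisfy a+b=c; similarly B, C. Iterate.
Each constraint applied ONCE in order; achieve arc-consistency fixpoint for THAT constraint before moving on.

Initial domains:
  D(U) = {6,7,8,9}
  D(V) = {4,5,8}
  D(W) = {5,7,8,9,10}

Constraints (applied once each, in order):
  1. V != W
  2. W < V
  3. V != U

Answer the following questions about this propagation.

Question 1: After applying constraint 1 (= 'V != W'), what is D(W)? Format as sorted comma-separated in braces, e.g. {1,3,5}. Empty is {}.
Answer: {5,7,8,9,10}

Derivation:
Constraint 1 (V != W) on D(V)={4,5,8} D(W)={5,7,8,9,10}: no change
So after constraint 1: D(W) = {5,7,8,9,10}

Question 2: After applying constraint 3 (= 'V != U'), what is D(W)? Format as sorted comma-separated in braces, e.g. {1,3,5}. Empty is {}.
Constraint 1 (V != W) on D(V)={4,5,8} D(W)={5,7,8,9,10}: no change
Constraint 2 (W < V) on D(W)={5,7,8,9,10} D(V)={4,5,8}: W {5,7,8,9,10}->{5,7}; V {4,5,8}->{8}
Constraint 3 (V != U) on D(V)={8} D(U)={6,7,8,9}: U {6,7,8,9}->{6,7,9}
So after constraint 3: D(W) = {5,7}

Answer: {5,7}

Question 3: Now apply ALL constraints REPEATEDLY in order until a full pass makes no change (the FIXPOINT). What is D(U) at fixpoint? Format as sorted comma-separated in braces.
Answer: {6,7,9}

Derivation:
pass 0 (initial): D(U)={6,7,8,9}
pass 1: U {6,7,8,9}->{6,7,9}; V {4,5,8}->{8}; W {5,7,8,9,10}->{5,7}
pass 2: no change
Fixpoint after 2 passes: D(U) = {6,7,9}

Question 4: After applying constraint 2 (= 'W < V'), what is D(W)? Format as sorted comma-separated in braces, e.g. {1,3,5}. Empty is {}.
Answer: {5,7}

Derivation:
Constraint 1 (V != W) on D(V)={4,5,8} D(W)={5,7,8,9,10}: no change
Constraint 2 (W < V) on D(W)={5,7,8,9,10} D(V)={4,5,8}: W {5,7,8,9,10}->{5,7}; V {4,5,8}->{8}
So after constraint 2: D(W) = {5,7}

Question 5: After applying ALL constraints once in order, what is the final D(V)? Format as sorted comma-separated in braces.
Constraint 1 (V != W) on D(V)={4,5,8} D(W)={5,7,8,9,10}: no change
Constraint 2 (W < V) on D(W)={5,7,8,9,10} D(V)={4,5,8}: W {5,7,8,9,10}->{5,7}; V {4,5,8}->{8}
Constraint 3 (V != U) on D(V)={8} D(U)={6,7,8,9}: U {6,7,8,9}->{6,7,9}
So after all 3 constraints: D(V) = {8}

Answer: {8}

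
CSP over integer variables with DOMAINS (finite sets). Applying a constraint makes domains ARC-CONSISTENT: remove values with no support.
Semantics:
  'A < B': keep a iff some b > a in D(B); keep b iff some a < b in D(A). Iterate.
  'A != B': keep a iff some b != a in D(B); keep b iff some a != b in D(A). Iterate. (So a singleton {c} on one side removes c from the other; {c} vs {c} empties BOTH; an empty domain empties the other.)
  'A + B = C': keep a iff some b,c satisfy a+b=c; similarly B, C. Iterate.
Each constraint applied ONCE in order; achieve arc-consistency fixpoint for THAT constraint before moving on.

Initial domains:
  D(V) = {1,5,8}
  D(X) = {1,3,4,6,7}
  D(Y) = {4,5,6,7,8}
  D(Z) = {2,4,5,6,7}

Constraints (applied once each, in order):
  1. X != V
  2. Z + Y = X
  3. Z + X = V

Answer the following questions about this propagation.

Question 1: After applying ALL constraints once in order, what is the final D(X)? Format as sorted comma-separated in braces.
Constraint 1 (X != V) on D(X)={1,3,4,6,7} D(V)={1,5,8}: no change
Constraint 2 (Z + Y = X) on D(Z)={2,4,5,6,7} D(Y)={4,5,6,7,8} D(X)={1,3,4,6,7}: Z {2,4,5,6,7}->{2}; Y {4,5,6,7,8}->{4,5}; X {1,3,4,6,7}->{6,7}
Constraint 3 (Z + X = V) on D(Z)={2} D(X)={6,7} D(V)={1,5,8}: X {6,7}->{6}; V {1,5,8}->{8}
So after all 3 constraints: D(X) = {6}

Answer: {6}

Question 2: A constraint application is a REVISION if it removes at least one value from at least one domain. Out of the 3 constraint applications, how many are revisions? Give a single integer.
Constraint 1 (X != V) on D(X)={1,3,4,6,7} D(V)={1,5,8}: no change => not a revision
Constraint 2 (Z + Y = X) on D(Z)={2,4,5,6,7} D(Y)={4,5,6,7,8} D(X)={1,3,4,6,7}: Z {2,4,5,6,7}->{2}; Y {4,5,6,7,8}->{4,5}; X {1,3,4,6,7}->{6,7} => REVISION
Constraint 3 (Z + X = V) on D(Z)={2} D(X)={6,7} D(V)={1,5,8}: X {6,7}->{6}; V {1,5,8}->{8} => REVISION
Total revisions = 2

Answer: 2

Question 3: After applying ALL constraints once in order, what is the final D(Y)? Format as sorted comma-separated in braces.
Constraint 1 (X != V) on D(X)={1,3,4,6,7} D(V)={1,5,8}: no change
Constraint 2 (Z + Y = X) on D(Z)={2,4,5,6,7} D(Y)={4,5,6,7,8} D(X)={1,3,4,6,7}: Z {2,4,5,6,7}->{2}; Y {4,5,6,7,8}->{4,5}; X {1,3,4,6,7}->{6,7}
Constraint 3 (Z + X = V) on D(Z)={2} D(X)={6,7} D(V)={1,5,8}: X {6,7}->{6}; V {1,5,8}->{8}
So after all 3 constraints: D(Y) = {4,5}

Answer: {4,5}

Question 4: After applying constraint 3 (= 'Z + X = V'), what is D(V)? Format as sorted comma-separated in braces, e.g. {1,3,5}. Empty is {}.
Answer: {8}

Derivation:
Constraint 1 (X != V) on D(X)={1,3,4,6,7} D(V)={1,5,8}: no change
Constraint 2 (Z + Y = X) on D(Z)={2,4,5,6,7} D(Y)={4,5,6,7,8} D(X)={1,3,4,6,7}: Z {2,4,5,6,7}->{2}; Y {4,5,6,7,8}->{4,5}; X {1,3,4,6,7}->{6,7}
Constraint 3 (Z + X = V) on D(Z)={2} D(X)={6,7} D(V)={1,5,8}: X {6,7}->{6}; V {1,5,8}->{8}
So after constraint 3: D(V) = {8}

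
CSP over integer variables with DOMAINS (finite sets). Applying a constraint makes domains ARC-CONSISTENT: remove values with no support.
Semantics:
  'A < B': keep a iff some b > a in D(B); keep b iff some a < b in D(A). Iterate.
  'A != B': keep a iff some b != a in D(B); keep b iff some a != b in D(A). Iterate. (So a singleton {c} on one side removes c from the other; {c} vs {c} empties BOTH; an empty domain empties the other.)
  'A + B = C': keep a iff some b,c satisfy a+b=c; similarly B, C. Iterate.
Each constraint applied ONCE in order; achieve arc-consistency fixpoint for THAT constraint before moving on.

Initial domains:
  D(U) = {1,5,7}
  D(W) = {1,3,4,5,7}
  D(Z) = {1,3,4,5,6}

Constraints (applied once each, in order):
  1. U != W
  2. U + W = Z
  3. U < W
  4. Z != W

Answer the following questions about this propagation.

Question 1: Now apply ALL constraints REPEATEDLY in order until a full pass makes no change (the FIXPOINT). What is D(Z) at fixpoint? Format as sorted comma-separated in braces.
Answer: {4,5,6}

Derivation:
pass 0 (initial): D(Z)={1,3,4,5,6}
pass 1: U {1,5,7}->{1}; W {1,3,4,5,7}->{3,4,5}; Z {1,3,4,5,6}->{4,5,6}
pass 2: no change
Fixpoint after 2 passes: D(Z) = {4,5,6}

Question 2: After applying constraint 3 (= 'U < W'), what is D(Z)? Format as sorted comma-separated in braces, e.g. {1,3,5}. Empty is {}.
Constraint 1 (U != W) on D(U)={1,5,7} D(W)={1,3,4,5,7}: no change
Constraint 2 (U + W = Z) on D(U)={1,5,7} D(W)={1,3,4,5,7} D(Z)={1,3,4,5,6}: U {1,5,7}->{1,5}; W {1,3,4,5,7}->{1,3,4,5}; Z {1,3,4,5,6}->{4,5,6}
Constraint 3 (U < W) on D(U)={1,5} D(W)={1,3,4,5}: U {1,5}->{1}; W {1,3,4,5}->{3,4,5}
So after constraint 3: D(Z) = {4,5,6}

Answer: {4,5,6}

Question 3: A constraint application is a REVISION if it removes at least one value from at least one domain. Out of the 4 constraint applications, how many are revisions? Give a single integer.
Constraint 1 (U != W) on D(U)={1,5,7} D(W)={1,3,4,5,7}: no change => not a revision
Constraint 2 (U + W = Z) on D(U)={1,5,7} D(W)={1,3,4,5,7} D(Z)={1,3,4,5,6}: U {1,5,7}->{1,5}; W {1,3,4,5,7}->{1,3,4,5}; Z {1,3,4,5,6}->{4,5,6} => REVISION
Constraint 3 (U < W) on D(U)={1,5} D(W)={1,3,4,5}: U {1,5}->{1}; W {1,3,4,5}->{3,4,5} => REVISION
Constraint 4 (Z != W) on D(Z)={4,5,6} D(W)={3,4,5}: no change => not a revision
Total revisions = 2

Answer: 2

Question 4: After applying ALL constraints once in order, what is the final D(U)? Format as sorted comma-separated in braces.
Constraint 1 (U != W) on D(U)={1,5,7} D(W)={1,3,4,5,7}: no change
Constraint 2 (U + W = Z) on D(U)={1,5,7} D(W)={1,3,4,5,7} D(Z)={1,3,4,5,6}: U {1,5,7}->{1,5}; W {1,3,4,5,7}->{1,3,4,5}; Z {1,3,4,5,6}->{4,5,6}
Constraint 3 (U < W) on D(U)={1,5} D(W)={1,3,4,5}: U {1,5}->{1}; W {1,3,4,5}->{3,4,5}
Constraint 4 (Z != W) on D(Z)={4,5,6} D(W)={3,4,5}: no change
So after all 4 constraints: D(U) = {1}

Answer: {1}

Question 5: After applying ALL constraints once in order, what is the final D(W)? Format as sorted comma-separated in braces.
Constraint 1 (U != W) on D(U)={1,5,7} D(W)={1,3,4,5,7}: no change
Constraint 2 (U + W = Z) on D(U)={1,5,7} D(W)={1,3,4,5,7} D(Z)={1,3,4,5,6}: U {1,5,7}->{1,5}; W {1,3,4,5,7}->{1,3,4,5}; Z {1,3,4,5,6}->{4,5,6}
Constraint 3 (U < W) on D(U)={1,5} D(W)={1,3,4,5}: U {1,5}->{1}; W {1,3,4,5}->{3,4,5}
Constraint 4 (Z != W) on D(Z)={4,5,6} D(W)={3,4,5}: no change
So after all 4 constraints: D(W) = {3,4,5}

Answer: {3,4,5}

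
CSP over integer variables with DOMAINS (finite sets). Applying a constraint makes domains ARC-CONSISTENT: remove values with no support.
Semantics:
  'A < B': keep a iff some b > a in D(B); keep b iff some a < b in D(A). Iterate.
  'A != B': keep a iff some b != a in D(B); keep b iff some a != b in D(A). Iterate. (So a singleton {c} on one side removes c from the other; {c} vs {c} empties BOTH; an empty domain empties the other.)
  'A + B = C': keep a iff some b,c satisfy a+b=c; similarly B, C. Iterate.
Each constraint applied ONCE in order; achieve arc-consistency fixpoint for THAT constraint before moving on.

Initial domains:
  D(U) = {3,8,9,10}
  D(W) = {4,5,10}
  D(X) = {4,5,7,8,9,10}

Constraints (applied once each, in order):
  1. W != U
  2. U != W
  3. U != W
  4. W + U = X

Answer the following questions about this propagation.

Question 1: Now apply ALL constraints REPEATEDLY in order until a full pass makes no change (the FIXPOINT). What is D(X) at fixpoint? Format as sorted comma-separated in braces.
pass 0 (initial): D(X)={4,5,7,8,9,10}
pass 1: U {3,8,9,10}->{3}; W {4,5,10}->{4,5}; X {4,5,7,8,9,10}->{7,8}
pass 2: no change
Fixpoint after 2 passes: D(X) = {7,8}

Answer: {7,8}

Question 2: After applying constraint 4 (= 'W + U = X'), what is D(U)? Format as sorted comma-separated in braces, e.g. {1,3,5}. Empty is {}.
Constraint 1 (W != U) on D(W)={4,5,10} D(U)={3,8,9,10}: no change
Constraint 2 (U != W) on D(U)={3,8,9,10} D(W)={4,5,10}: no change
Constraint 3 (U != W) on D(U)={3,8,9,10} D(W)={4,5,10}: no change
Constraint 4 (W + U = X) on D(W)={4,5,10} D(U)={3,8,9,10} D(X)={4,5,7,8,9,10}: W {4,5,10}->{4,5}; U {3,8,9,10}->{3}; X {4,5,7,8,9,10}->{7,8}
So after constraint 4: D(U) = {3}

Answer: {3}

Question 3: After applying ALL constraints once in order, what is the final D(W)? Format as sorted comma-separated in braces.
Constraint 1 (W != U) on D(W)={4,5,10} D(U)={3,8,9,10}: no change
Constraint 2 (U != W) on D(U)={3,8,9,10} D(W)={4,5,10}: no change
Constraint 3 (U != W) on D(U)={3,8,9,10} D(W)={4,5,10}: no change
Constraint 4 (W + U = X) on D(W)={4,5,10} D(U)={3,8,9,10} D(X)={4,5,7,8,9,10}: W {4,5,10}->{4,5}; U {3,8,9,10}->{3}; X {4,5,7,8,9,10}->{7,8}
So after all 4 constraints: D(W) = {4,5}

Answer: {4,5}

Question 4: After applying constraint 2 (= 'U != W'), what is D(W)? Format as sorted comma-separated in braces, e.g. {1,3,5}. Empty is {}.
Constraint 1 (W != U) on D(W)={4,5,10} D(U)={3,8,9,10}: no change
Constraint 2 (U != W) on D(U)={3,8,9,10} D(W)={4,5,10}: no change
So after constraint 2: D(W) = {4,5,10}

Answer: {4,5,10}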